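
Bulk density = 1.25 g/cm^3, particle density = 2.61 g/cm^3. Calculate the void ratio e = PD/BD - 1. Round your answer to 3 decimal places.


Step 1: e = PD / BD - 1
Step 2: e = 2.61 / 1.25 - 1
Step 3: e = 2.088 - 1
Step 4: e = 1.088

1.088


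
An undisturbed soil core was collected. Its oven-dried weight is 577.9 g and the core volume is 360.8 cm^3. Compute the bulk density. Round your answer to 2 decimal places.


Step 1: Identify the formula: BD = dry mass / volume
Step 2: Substitute values: BD = 577.9 / 360.8
Step 3: BD = 1.6 g/cm^3

1.6


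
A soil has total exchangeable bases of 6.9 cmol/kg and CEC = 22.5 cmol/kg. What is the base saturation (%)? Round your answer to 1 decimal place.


Step 1: BS = 100 * (sum of bases) / CEC
Step 2: BS = 100 * 6.9 / 22.5
Step 3: BS = 30.7%

30.7


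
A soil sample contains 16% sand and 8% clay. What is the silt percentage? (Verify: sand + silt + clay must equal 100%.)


Step 1: sand + silt + clay = 100%
Step 2: silt = 100 - sand - clay
Step 3: silt = 100 - 16 - 8
Step 4: silt = 76%

76


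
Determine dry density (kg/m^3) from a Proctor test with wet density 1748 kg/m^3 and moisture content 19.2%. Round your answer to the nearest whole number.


Step 1: Dry density = wet density / (1 + w/100)
Step 2: Dry density = 1748 / (1 + 19.2/100)
Step 3: Dry density = 1748 / 1.192
Step 4: Dry density = 1466 kg/m^3

1466


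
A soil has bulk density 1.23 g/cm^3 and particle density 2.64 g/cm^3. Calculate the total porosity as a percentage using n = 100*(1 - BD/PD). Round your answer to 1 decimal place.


Step 1: Formula: n = 100 * (1 - BD / PD)
Step 2: n = 100 * (1 - 1.23 / 2.64)
Step 3: n = 100 * (1 - 0.46591)
Step 4: n = 53.4%

53.4


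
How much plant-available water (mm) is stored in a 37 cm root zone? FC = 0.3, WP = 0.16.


Step 1: Available water = (FC - WP) * depth * 10
Step 2: AW = (0.3 - 0.16) * 37 * 10
Step 3: AW = 0.14 * 37 * 10
Step 4: AW = 51.8 mm

51.8


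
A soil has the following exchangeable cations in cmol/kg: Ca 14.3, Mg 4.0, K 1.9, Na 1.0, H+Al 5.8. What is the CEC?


Step 1: CEC = Ca + Mg + K + Na + (H+Al)
Step 2: CEC = 14.3 + 4.0 + 1.9 + 1.0 + 5.8
Step 3: CEC = 27.0 cmol/kg

27.0


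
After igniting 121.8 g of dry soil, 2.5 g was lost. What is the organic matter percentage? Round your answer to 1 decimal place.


Step 1: OM% = 100 * LOI / sample mass
Step 2: OM = 100 * 2.5 / 121.8
Step 3: OM = 2.1%

2.1


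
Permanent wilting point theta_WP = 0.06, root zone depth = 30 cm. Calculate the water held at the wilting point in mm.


Step 1: Water (mm) = theta_WP * depth * 10
Step 2: Water = 0.06 * 30 * 10
Step 3: Water = 18.0 mm

18.0


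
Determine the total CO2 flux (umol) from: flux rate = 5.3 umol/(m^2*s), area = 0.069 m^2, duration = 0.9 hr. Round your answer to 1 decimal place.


Step 1: Convert time to seconds: 0.9 hr * 3600 = 3240.0 s
Step 2: Total = flux * area * time_s
Step 3: Total = 5.3 * 0.069 * 3240.0
Step 4: Total = 1184.9 umol

1184.9


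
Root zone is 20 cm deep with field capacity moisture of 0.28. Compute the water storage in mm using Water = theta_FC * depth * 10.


Step 1: Water (mm) = theta_FC * depth (cm) * 10
Step 2: Water = 0.28 * 20 * 10
Step 3: Water = 56.0 mm

56.0


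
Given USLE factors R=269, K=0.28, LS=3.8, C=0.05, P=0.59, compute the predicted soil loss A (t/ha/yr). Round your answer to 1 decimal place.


Step 1: A = R * K * LS * C * P
Step 2: R * K = 269 * 0.28 = 75.32
Step 3: (R*K) * LS = 75.32 * 3.8 = 286.216
Step 4: * C * P = 286.216 * 0.05 * 0.59 = 8.4
Step 5: A = 8.4 t/(ha*yr)

8.4


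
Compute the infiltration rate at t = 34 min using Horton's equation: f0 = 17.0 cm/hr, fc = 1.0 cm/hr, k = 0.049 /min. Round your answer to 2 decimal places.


Step 1: f = fc + (f0 - fc) * exp(-k * t)
Step 2: exp(-0.049 * 34) = 0.189002
Step 3: f = 1.0 + (17.0 - 1.0) * 0.189002
Step 4: f = 1.0 + 16.0 * 0.189002
Step 5: f = 4.02 cm/hr

4.02


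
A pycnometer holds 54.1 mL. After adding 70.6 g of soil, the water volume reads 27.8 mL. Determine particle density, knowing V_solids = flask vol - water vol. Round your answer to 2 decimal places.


Step 1: Volume of solids = flask volume - water volume with soil
Step 2: V_solids = 54.1 - 27.8 = 26.3 mL
Step 3: Particle density = mass / V_solids = 70.6 / 26.3 = 2.68 g/cm^3

2.68


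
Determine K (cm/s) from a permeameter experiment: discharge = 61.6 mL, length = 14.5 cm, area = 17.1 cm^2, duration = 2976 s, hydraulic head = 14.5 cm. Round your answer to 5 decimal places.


Step 1: K = Q * L / (A * t * h)
Step 2: Numerator = 61.6 * 14.5 = 893.2
Step 3: Denominator = 17.1 * 2976 * 14.5 = 737899.2
Step 4: K = 893.2 / 737899.2 = 0.00121 cm/s

0.00121


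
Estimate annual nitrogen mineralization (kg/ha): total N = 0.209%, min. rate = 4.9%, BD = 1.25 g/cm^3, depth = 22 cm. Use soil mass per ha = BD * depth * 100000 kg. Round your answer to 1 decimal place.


Step 1: Soil mass per ha = BD * depth * 100000 = 1.25 * 22 * 100000 = 2750000 kg
Step 2: Total N pool = soil mass * N%/100 = 2750000 * 0.209/100 = 5747.5 kg/ha
Step 3: N mineralized = N pool * rate%/100 = 5747.5 * 4.9/100 = 281.6 kg/ha/yr

281.6


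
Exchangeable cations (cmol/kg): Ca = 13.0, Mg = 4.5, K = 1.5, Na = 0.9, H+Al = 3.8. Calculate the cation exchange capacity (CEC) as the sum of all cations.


Step 1: CEC = Ca + Mg + K + Na + (H+Al)
Step 2: CEC = 13.0 + 4.5 + 1.5 + 0.9 + 3.8
Step 3: CEC = 23.7 cmol/kg

23.7


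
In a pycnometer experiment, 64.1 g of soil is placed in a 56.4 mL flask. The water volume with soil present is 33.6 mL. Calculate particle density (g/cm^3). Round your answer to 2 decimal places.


Step 1: Volume of solids = flask volume - water volume with soil
Step 2: V_solids = 56.4 - 33.6 = 22.8 mL
Step 3: Particle density = mass / V_solids = 64.1 / 22.8 = 2.81 g/cm^3

2.81


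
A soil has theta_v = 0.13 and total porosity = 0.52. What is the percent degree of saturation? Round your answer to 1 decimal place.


Step 1: S = 100 * theta_v / n
Step 2: S = 100 * 0.13 / 0.52
Step 3: S = 25.0%

25.0


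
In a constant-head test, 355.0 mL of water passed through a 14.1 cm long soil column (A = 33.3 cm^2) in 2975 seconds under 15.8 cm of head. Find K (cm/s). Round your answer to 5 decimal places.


Step 1: K = Q * L / (A * t * h)
Step 2: Numerator = 355.0 * 14.1 = 5005.5
Step 3: Denominator = 33.3 * 2975 * 15.8 = 1565266.5
Step 4: K = 5005.5 / 1565266.5 = 0.0032 cm/s

0.0032


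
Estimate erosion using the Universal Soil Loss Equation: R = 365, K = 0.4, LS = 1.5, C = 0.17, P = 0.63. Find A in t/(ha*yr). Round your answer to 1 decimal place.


Step 1: A = R * K * LS * C * P
Step 2: R * K = 365 * 0.4 = 146.0
Step 3: (R*K) * LS = 146.0 * 1.5 = 219.0
Step 4: * C * P = 219.0 * 0.17 * 0.63 = 23.5
Step 5: A = 23.5 t/(ha*yr)

23.5


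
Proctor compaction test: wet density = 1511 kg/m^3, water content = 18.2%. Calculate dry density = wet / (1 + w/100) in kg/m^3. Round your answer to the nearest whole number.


Step 1: Dry density = wet density / (1 + w/100)
Step 2: Dry density = 1511 / (1 + 18.2/100)
Step 3: Dry density = 1511 / 1.182
Step 4: Dry density = 1278 kg/m^3

1278


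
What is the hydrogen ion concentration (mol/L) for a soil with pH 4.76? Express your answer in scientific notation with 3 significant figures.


Step 1: [H+] = 10^(-pH)
Step 2: [H+] = 10^(-4.76)
Step 3: [H+] = 1.74e-05 mol/L

1.74e-05


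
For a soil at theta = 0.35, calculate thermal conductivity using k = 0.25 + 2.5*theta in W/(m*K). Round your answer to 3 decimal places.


Step 1: k = 0.25 + 2.5 * theta
Step 2: k = 0.25 + 2.5 * 0.35
Step 3: k = 0.25 + 0.875
Step 4: k = 1.125 W/(m*K)

1.125


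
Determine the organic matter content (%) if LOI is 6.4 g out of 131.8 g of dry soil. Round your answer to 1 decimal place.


Step 1: OM% = 100 * LOI / sample mass
Step 2: OM = 100 * 6.4 / 131.8
Step 3: OM = 4.9%

4.9


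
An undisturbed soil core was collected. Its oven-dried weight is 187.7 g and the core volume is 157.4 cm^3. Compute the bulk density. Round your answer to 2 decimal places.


Step 1: Identify the formula: BD = dry mass / volume
Step 2: Substitute values: BD = 187.7 / 157.4
Step 3: BD = 1.19 g/cm^3

1.19


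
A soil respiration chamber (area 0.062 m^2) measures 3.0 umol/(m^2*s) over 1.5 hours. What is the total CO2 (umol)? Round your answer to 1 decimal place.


Step 1: Convert time to seconds: 1.5 hr * 3600 = 5400.0 s
Step 2: Total = flux * area * time_s
Step 3: Total = 3.0 * 0.062 * 5400.0
Step 4: Total = 1004.4 umol

1004.4


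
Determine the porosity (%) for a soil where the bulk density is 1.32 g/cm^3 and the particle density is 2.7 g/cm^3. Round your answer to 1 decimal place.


Step 1: Formula: n = 100 * (1 - BD / PD)
Step 2: n = 100 * (1 - 1.32 / 2.7)
Step 3: n = 100 * (1 - 0.48889)
Step 4: n = 51.1%

51.1


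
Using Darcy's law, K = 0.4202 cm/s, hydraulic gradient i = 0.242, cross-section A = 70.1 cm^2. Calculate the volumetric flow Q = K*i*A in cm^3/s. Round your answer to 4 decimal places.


Step 1: Apply Darcy's law: Q = K * i * A
Step 2: Q = 0.4202 * 0.242 * 70.1
Step 3: Q = 7.1284 cm^3/s

7.1284


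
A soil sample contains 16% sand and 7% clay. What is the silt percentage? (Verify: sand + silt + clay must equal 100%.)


Step 1: sand + silt + clay = 100%
Step 2: silt = 100 - sand - clay
Step 3: silt = 100 - 16 - 7
Step 4: silt = 77%

77


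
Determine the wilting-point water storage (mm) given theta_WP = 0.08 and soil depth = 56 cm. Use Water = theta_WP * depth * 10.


Step 1: Water (mm) = theta_WP * depth * 10
Step 2: Water = 0.08 * 56 * 10
Step 3: Water = 44.8 mm

44.8


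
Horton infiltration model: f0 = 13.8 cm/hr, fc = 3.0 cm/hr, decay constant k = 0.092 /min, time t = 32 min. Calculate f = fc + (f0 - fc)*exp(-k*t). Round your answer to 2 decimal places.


Step 1: f = fc + (f0 - fc) * exp(-k * t)
Step 2: exp(-0.092 * 32) = 0.052655
Step 3: f = 3.0 + (13.8 - 3.0) * 0.052655
Step 4: f = 3.0 + 10.8 * 0.052655
Step 5: f = 3.57 cm/hr

3.57


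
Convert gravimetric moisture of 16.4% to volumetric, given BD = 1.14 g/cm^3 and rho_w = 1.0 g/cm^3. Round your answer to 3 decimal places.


Step 1: theta = (w / 100) * BD / rho_w
Step 2: theta = (16.4 / 100) * 1.14 / 1.0
Step 3: theta = 0.164 * 1.14
Step 4: theta = 0.187

0.187


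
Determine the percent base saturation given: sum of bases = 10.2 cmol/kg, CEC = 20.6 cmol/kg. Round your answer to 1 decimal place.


Step 1: BS = 100 * (sum of bases) / CEC
Step 2: BS = 100 * 10.2 / 20.6
Step 3: BS = 49.5%

49.5


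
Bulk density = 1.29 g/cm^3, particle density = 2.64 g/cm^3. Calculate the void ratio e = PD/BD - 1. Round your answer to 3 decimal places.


Step 1: e = PD / BD - 1
Step 2: e = 2.64 / 1.29 - 1
Step 3: e = 2.04651 - 1
Step 4: e = 1.047

1.047


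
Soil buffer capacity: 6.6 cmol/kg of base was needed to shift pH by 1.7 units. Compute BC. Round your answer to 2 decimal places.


Step 1: BC = change in base / change in pH
Step 2: BC = 6.6 / 1.7
Step 3: BC = 3.88 cmol/(kg*pH unit)

3.88


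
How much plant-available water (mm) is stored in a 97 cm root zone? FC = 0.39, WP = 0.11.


Step 1: Available water = (FC - WP) * depth * 10
Step 2: AW = (0.39 - 0.11) * 97 * 10
Step 3: AW = 0.28 * 97 * 10
Step 4: AW = 271.6 mm

271.6


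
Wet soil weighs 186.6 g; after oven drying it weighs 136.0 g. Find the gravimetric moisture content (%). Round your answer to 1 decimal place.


Step 1: Water mass = wet - dry = 186.6 - 136.0 = 50.6 g
Step 2: w = 100 * water mass / dry mass
Step 3: w = 100 * 50.6 / 136.0 = 37.2%

37.2


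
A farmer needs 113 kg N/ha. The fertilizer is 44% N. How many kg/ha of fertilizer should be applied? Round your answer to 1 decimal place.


Step 1: Fertilizer rate = target N / (N content / 100)
Step 2: Rate = 113 / (44 / 100)
Step 3: Rate = 113 / 0.44
Step 4: Rate = 256.8 kg/ha

256.8


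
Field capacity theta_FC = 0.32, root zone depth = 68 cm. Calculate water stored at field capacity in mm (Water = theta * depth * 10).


Step 1: Water (mm) = theta_FC * depth (cm) * 10
Step 2: Water = 0.32 * 68 * 10
Step 3: Water = 217.6 mm

217.6


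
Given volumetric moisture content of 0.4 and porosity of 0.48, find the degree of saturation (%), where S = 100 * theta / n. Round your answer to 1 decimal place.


Step 1: S = 100 * theta_v / n
Step 2: S = 100 * 0.4 / 0.48
Step 3: S = 83.3%

83.3


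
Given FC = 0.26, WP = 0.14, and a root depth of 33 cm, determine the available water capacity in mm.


Step 1: Available water = (FC - WP) * depth * 10
Step 2: AW = (0.26 - 0.14) * 33 * 10
Step 3: AW = 0.12 * 33 * 10
Step 4: AW = 39.6 mm

39.6


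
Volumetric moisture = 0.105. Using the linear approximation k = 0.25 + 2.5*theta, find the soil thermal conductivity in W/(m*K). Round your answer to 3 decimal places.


Step 1: k = 0.25 + 2.5 * theta
Step 2: k = 0.25 + 2.5 * 0.105
Step 3: k = 0.25 + 0.263
Step 4: k = 0.513 W/(m*K)

0.513


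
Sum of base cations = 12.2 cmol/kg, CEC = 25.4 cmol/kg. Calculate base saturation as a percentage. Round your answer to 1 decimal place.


Step 1: BS = 100 * (sum of bases) / CEC
Step 2: BS = 100 * 12.2 / 25.4
Step 3: BS = 48.0%

48.0


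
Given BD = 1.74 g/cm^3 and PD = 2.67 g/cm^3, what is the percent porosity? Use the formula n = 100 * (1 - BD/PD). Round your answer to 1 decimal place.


Step 1: Formula: n = 100 * (1 - BD / PD)
Step 2: n = 100 * (1 - 1.74 / 2.67)
Step 3: n = 100 * (1 - 0.65169)
Step 4: n = 34.8%

34.8


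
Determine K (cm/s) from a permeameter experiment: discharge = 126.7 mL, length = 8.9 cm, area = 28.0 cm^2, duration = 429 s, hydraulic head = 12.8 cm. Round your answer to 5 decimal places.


Step 1: K = Q * L / (A * t * h)
Step 2: Numerator = 126.7 * 8.9 = 1127.63
Step 3: Denominator = 28.0 * 429 * 12.8 = 153753.6
Step 4: K = 1127.63 / 153753.6 = 0.00733 cm/s

0.00733


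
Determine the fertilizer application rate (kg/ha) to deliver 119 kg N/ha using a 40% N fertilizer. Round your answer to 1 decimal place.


Step 1: Fertilizer rate = target N / (N content / 100)
Step 2: Rate = 119 / (40 / 100)
Step 3: Rate = 119 / 0.4
Step 4: Rate = 297.5 kg/ha

297.5


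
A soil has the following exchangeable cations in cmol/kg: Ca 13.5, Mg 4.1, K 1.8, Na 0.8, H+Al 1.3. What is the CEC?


Step 1: CEC = Ca + Mg + K + Na + (H+Al)
Step 2: CEC = 13.5 + 4.1 + 1.8 + 0.8 + 1.3
Step 3: CEC = 21.5 cmol/kg

21.5


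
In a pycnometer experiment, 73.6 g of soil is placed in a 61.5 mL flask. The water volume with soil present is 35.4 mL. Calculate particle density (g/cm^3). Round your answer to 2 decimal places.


Step 1: Volume of solids = flask volume - water volume with soil
Step 2: V_solids = 61.5 - 35.4 = 26.1 mL
Step 3: Particle density = mass / V_solids = 73.6 / 26.1 = 2.82 g/cm^3

2.82


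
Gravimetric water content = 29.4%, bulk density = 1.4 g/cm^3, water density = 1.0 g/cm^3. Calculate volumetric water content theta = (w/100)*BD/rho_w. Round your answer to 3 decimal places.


Step 1: theta = (w / 100) * BD / rho_w
Step 2: theta = (29.4 / 100) * 1.4 / 1.0
Step 3: theta = 0.294 * 1.4
Step 4: theta = 0.412

0.412


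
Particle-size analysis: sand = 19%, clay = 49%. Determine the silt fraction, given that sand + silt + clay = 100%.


Step 1: sand + silt + clay = 100%
Step 2: silt = 100 - sand - clay
Step 3: silt = 100 - 19 - 49
Step 4: silt = 32%

32


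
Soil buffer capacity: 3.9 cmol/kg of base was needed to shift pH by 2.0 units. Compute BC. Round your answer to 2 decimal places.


Step 1: BC = change in base / change in pH
Step 2: BC = 3.9 / 2.0
Step 3: BC = 1.95 cmol/(kg*pH unit)

1.95


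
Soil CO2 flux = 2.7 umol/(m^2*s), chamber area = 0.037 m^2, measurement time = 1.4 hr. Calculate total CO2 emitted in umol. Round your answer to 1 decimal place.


Step 1: Convert time to seconds: 1.4 hr * 3600 = 5040.0 s
Step 2: Total = flux * area * time_s
Step 3: Total = 2.7 * 0.037 * 5040.0
Step 4: Total = 503.5 umol

503.5


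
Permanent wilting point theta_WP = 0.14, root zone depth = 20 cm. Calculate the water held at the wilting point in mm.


Step 1: Water (mm) = theta_WP * depth * 10
Step 2: Water = 0.14 * 20 * 10
Step 3: Water = 28.0 mm

28.0


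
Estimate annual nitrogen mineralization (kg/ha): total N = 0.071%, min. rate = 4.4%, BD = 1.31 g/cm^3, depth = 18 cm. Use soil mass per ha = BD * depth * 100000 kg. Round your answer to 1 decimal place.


Step 1: Soil mass per ha = BD * depth * 100000 = 1.31 * 18 * 100000 = 2358000 kg
Step 2: Total N pool = soil mass * N%/100 = 2358000 * 0.071/100 = 1674.18 kg/ha
Step 3: N mineralized = N pool * rate%/100 = 1674.18 * 4.4/100 = 73.7 kg/ha/yr

73.7


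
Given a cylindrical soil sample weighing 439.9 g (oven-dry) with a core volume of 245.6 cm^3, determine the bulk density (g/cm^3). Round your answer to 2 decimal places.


Step 1: Identify the formula: BD = dry mass / volume
Step 2: Substitute values: BD = 439.9 / 245.6
Step 3: BD = 1.79 g/cm^3

1.79


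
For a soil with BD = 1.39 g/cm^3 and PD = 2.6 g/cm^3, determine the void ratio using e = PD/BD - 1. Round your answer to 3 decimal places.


Step 1: e = PD / BD - 1
Step 2: e = 2.6 / 1.39 - 1
Step 3: e = 1.8705 - 1
Step 4: e = 0.871

0.871


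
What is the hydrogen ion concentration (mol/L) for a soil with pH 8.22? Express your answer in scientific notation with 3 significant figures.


Step 1: [H+] = 10^(-pH)
Step 2: [H+] = 10^(-8.22)
Step 3: [H+] = 6.03e-09 mol/L

6.03e-09


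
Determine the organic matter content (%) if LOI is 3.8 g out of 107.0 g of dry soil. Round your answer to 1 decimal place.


Step 1: OM% = 100 * LOI / sample mass
Step 2: OM = 100 * 3.8 / 107.0
Step 3: OM = 3.6%

3.6


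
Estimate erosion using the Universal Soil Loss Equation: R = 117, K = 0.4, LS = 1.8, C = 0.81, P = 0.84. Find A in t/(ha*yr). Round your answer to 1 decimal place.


Step 1: A = R * K * LS * C * P
Step 2: R * K = 117 * 0.4 = 46.8
Step 3: (R*K) * LS = 46.8 * 1.8 = 84.24
Step 4: * C * P = 84.24 * 0.81 * 0.84 = 57.3
Step 5: A = 57.3 t/(ha*yr)

57.3


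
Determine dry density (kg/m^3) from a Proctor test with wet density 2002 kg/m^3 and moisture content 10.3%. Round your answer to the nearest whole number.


Step 1: Dry density = wet density / (1 + w/100)
Step 2: Dry density = 2002 / (1 + 10.3/100)
Step 3: Dry density = 2002 / 1.103
Step 4: Dry density = 1815 kg/m^3

1815


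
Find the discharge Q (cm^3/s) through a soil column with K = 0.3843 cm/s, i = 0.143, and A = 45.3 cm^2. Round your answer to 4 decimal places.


Step 1: Apply Darcy's law: Q = K * i * A
Step 2: Q = 0.3843 * 0.143 * 45.3
Step 3: Q = 2.4895 cm^3/s

2.4895


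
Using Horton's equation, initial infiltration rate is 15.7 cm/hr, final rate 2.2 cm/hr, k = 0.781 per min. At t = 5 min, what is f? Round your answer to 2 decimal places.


Step 1: f = fc + (f0 - fc) * exp(-k * t)
Step 2: exp(-0.781 * 5) = 0.020141
Step 3: f = 2.2 + (15.7 - 2.2) * 0.020141
Step 4: f = 2.2 + 13.5 * 0.020141
Step 5: f = 2.47 cm/hr

2.47


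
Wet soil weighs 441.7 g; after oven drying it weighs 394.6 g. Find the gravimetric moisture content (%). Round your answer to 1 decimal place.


Step 1: Water mass = wet - dry = 441.7 - 394.6 = 47.1 g
Step 2: w = 100 * water mass / dry mass
Step 3: w = 100 * 47.1 / 394.6 = 11.9%

11.9


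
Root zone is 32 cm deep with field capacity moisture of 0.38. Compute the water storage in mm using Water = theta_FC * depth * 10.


Step 1: Water (mm) = theta_FC * depth (cm) * 10
Step 2: Water = 0.38 * 32 * 10
Step 3: Water = 121.6 mm

121.6


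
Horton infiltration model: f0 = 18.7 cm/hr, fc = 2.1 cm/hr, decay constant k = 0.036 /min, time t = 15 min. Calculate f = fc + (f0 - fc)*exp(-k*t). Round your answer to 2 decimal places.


Step 1: f = fc + (f0 - fc) * exp(-k * t)
Step 2: exp(-0.036 * 15) = 0.582748
Step 3: f = 2.1 + (18.7 - 2.1) * 0.582748
Step 4: f = 2.1 + 16.6 * 0.582748
Step 5: f = 11.77 cm/hr

11.77


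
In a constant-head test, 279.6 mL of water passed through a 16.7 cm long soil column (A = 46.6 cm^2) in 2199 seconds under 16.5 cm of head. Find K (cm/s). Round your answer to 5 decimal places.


Step 1: K = Q * L / (A * t * h)
Step 2: Numerator = 279.6 * 16.7 = 4669.32
Step 3: Denominator = 46.6 * 2199 * 16.5 = 1690811.1
Step 4: K = 4669.32 / 1690811.1 = 0.00276 cm/s

0.00276


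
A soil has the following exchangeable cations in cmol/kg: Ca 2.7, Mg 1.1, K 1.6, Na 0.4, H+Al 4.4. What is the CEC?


Step 1: CEC = Ca + Mg + K + Na + (H+Al)
Step 2: CEC = 2.7 + 1.1 + 1.6 + 0.4 + 4.4
Step 3: CEC = 10.2 cmol/kg

10.2


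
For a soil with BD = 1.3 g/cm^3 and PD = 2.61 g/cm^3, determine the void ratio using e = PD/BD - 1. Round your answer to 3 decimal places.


Step 1: e = PD / BD - 1
Step 2: e = 2.61 / 1.3 - 1
Step 3: e = 2.00769 - 1
Step 4: e = 1.008

1.008


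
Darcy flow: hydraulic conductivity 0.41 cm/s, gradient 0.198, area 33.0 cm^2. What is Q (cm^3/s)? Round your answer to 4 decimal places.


Step 1: Apply Darcy's law: Q = K * i * A
Step 2: Q = 0.41 * 0.198 * 33.0
Step 3: Q = 2.6789 cm^3/s

2.6789


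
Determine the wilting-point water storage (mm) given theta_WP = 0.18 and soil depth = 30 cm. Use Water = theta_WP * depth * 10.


Step 1: Water (mm) = theta_WP * depth * 10
Step 2: Water = 0.18 * 30 * 10
Step 3: Water = 54.0 mm

54.0


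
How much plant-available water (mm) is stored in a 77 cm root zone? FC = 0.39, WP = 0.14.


Step 1: Available water = (FC - WP) * depth * 10
Step 2: AW = (0.39 - 0.14) * 77 * 10
Step 3: AW = 0.25 * 77 * 10
Step 4: AW = 192.5 mm

192.5


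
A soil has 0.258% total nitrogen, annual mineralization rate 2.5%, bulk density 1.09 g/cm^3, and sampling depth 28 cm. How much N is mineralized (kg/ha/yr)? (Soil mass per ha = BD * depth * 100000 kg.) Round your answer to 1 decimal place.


Step 1: Soil mass per ha = BD * depth * 100000 = 1.09 * 28 * 100000 = 3052000 kg
Step 2: Total N pool = soil mass * N%/100 = 3052000 * 0.258/100 = 7874.16 kg/ha
Step 3: N mineralized = N pool * rate%/100 = 7874.16 * 2.5/100 = 196.9 kg/ha/yr

196.9


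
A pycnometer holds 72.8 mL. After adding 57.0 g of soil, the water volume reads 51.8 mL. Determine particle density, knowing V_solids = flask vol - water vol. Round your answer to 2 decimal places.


Step 1: Volume of solids = flask volume - water volume with soil
Step 2: V_solids = 72.8 - 51.8 = 21.0 mL
Step 3: Particle density = mass / V_solids = 57.0 / 21.0 = 2.71 g/cm^3

2.71


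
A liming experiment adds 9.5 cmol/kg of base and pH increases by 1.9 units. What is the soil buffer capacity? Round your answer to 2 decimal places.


Step 1: BC = change in base / change in pH
Step 2: BC = 9.5 / 1.9
Step 3: BC = 5.0 cmol/(kg*pH unit)

5.0


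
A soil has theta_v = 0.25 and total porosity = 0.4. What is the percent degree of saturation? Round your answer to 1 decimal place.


Step 1: S = 100 * theta_v / n
Step 2: S = 100 * 0.25 / 0.4
Step 3: S = 62.5%

62.5


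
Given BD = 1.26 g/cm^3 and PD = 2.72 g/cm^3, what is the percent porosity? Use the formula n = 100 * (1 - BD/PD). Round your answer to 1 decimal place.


Step 1: Formula: n = 100 * (1 - BD / PD)
Step 2: n = 100 * (1 - 1.26 / 2.72)
Step 3: n = 100 * (1 - 0.46324)
Step 4: n = 53.7%

53.7


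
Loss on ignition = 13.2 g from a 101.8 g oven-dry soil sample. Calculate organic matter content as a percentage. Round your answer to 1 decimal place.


Step 1: OM% = 100 * LOI / sample mass
Step 2: OM = 100 * 13.2 / 101.8
Step 3: OM = 13.0%

13.0


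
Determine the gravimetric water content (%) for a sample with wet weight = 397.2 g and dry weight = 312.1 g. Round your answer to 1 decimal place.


Step 1: Water mass = wet - dry = 397.2 - 312.1 = 85.1 g
Step 2: w = 100 * water mass / dry mass
Step 3: w = 100 * 85.1 / 312.1 = 27.3%

27.3


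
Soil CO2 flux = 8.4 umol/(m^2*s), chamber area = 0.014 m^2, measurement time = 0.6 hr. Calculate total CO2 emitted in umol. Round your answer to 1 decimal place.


Step 1: Convert time to seconds: 0.6 hr * 3600 = 2160.0 s
Step 2: Total = flux * area * time_s
Step 3: Total = 8.4 * 0.014 * 2160.0
Step 4: Total = 254.0 umol

254.0


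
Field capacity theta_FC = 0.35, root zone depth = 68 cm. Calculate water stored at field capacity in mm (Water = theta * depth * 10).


Step 1: Water (mm) = theta_FC * depth (cm) * 10
Step 2: Water = 0.35 * 68 * 10
Step 3: Water = 238.0 mm

238.0


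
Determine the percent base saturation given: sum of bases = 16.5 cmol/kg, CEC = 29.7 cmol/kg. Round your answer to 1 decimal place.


Step 1: BS = 100 * (sum of bases) / CEC
Step 2: BS = 100 * 16.5 / 29.7
Step 3: BS = 55.6%

55.6


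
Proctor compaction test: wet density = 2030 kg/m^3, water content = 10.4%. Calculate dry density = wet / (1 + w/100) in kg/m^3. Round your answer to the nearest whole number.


Step 1: Dry density = wet density / (1 + w/100)
Step 2: Dry density = 2030 / (1 + 10.4/100)
Step 3: Dry density = 2030 / 1.104
Step 4: Dry density = 1839 kg/m^3

1839


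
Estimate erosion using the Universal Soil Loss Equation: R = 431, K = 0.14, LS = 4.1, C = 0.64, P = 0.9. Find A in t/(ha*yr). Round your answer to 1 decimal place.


Step 1: A = R * K * LS * C * P
Step 2: R * K = 431 * 0.14 = 60.34
Step 3: (R*K) * LS = 60.34 * 4.1 = 247.394
Step 4: * C * P = 247.394 * 0.64 * 0.9 = 142.5
Step 5: A = 142.5 t/(ha*yr)

142.5


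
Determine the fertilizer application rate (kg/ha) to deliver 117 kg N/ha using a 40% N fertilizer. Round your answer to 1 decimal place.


Step 1: Fertilizer rate = target N / (N content / 100)
Step 2: Rate = 117 / (40 / 100)
Step 3: Rate = 117 / 0.4
Step 4: Rate = 292.5 kg/ha

292.5


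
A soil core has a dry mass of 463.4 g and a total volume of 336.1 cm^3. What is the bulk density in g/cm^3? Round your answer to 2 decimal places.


Step 1: Identify the formula: BD = dry mass / volume
Step 2: Substitute values: BD = 463.4 / 336.1
Step 3: BD = 1.38 g/cm^3

1.38


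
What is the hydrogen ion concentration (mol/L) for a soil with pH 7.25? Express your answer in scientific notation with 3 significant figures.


Step 1: [H+] = 10^(-pH)
Step 2: [H+] = 10^(-7.25)
Step 3: [H+] = 5.62e-08 mol/L

5.62e-08


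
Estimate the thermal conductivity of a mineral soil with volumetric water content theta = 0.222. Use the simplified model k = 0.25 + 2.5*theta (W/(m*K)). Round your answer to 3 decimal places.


Step 1: k = 0.25 + 2.5 * theta
Step 2: k = 0.25 + 2.5 * 0.222
Step 3: k = 0.25 + 0.555
Step 4: k = 0.805 W/(m*K)

0.805


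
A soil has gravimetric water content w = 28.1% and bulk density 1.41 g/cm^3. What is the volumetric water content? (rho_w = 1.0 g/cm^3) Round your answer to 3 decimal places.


Step 1: theta = (w / 100) * BD / rho_w
Step 2: theta = (28.1 / 100) * 1.41 / 1.0
Step 3: theta = 0.281 * 1.41
Step 4: theta = 0.396

0.396


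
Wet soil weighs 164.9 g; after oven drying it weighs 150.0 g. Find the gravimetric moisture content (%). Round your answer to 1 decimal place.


Step 1: Water mass = wet - dry = 164.9 - 150.0 = 14.9 g
Step 2: w = 100 * water mass / dry mass
Step 3: w = 100 * 14.9 / 150.0 = 9.9%

9.9


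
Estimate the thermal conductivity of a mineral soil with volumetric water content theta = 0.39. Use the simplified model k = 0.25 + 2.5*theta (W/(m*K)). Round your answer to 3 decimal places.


Step 1: k = 0.25 + 2.5 * theta
Step 2: k = 0.25 + 2.5 * 0.39
Step 3: k = 0.25 + 0.975
Step 4: k = 1.225 W/(m*K)

1.225


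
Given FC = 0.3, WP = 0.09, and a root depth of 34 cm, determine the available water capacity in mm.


Step 1: Available water = (FC - WP) * depth * 10
Step 2: AW = (0.3 - 0.09) * 34 * 10
Step 3: AW = 0.21 * 34 * 10
Step 4: AW = 71.4 mm

71.4


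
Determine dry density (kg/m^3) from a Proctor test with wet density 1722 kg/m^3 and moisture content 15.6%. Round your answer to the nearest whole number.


Step 1: Dry density = wet density / (1 + w/100)
Step 2: Dry density = 1722 / (1 + 15.6/100)
Step 3: Dry density = 1722 / 1.156
Step 4: Dry density = 1490 kg/m^3

1490


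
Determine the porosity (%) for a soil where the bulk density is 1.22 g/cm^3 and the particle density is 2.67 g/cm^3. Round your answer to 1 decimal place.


Step 1: Formula: n = 100 * (1 - BD / PD)
Step 2: n = 100 * (1 - 1.22 / 2.67)
Step 3: n = 100 * (1 - 0.45693)
Step 4: n = 54.3%

54.3


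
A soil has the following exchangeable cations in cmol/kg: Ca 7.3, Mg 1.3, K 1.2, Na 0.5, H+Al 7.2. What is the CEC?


Step 1: CEC = Ca + Mg + K + Na + (H+Al)
Step 2: CEC = 7.3 + 1.3 + 1.2 + 0.5 + 7.2
Step 3: CEC = 17.5 cmol/kg

17.5


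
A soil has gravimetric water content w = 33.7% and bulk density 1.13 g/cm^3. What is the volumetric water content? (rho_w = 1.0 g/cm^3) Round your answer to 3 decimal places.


Step 1: theta = (w / 100) * BD / rho_w
Step 2: theta = (33.7 / 100) * 1.13 / 1.0
Step 3: theta = 0.337 * 1.13
Step 4: theta = 0.381

0.381


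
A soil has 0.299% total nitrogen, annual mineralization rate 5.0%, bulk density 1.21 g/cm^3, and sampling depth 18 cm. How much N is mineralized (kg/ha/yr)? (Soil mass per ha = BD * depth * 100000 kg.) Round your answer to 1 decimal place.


Step 1: Soil mass per ha = BD * depth * 100000 = 1.21 * 18 * 100000 = 2178000 kg
Step 2: Total N pool = soil mass * N%/100 = 2178000 * 0.299/100 = 6512.22 kg/ha
Step 3: N mineralized = N pool * rate%/100 = 6512.22 * 5.0/100 = 325.6 kg/ha/yr

325.6


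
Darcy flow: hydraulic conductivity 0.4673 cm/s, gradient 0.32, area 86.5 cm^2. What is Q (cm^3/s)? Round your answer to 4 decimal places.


Step 1: Apply Darcy's law: Q = K * i * A
Step 2: Q = 0.4673 * 0.32 * 86.5
Step 3: Q = 12.9349 cm^3/s

12.9349


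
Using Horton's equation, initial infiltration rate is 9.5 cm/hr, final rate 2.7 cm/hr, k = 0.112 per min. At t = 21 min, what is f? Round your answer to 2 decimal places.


Step 1: f = fc + (f0 - fc) * exp(-k * t)
Step 2: exp(-0.112 * 21) = 0.095179
Step 3: f = 2.7 + (9.5 - 2.7) * 0.095179
Step 4: f = 2.7 + 6.8 * 0.095179
Step 5: f = 3.35 cm/hr

3.35


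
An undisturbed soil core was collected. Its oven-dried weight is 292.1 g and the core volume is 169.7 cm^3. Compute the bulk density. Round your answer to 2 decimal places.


Step 1: Identify the formula: BD = dry mass / volume
Step 2: Substitute values: BD = 292.1 / 169.7
Step 3: BD = 1.72 g/cm^3

1.72


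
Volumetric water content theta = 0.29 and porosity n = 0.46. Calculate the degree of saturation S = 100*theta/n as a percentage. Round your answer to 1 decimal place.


Step 1: S = 100 * theta_v / n
Step 2: S = 100 * 0.29 / 0.46
Step 3: S = 63.0%

63.0


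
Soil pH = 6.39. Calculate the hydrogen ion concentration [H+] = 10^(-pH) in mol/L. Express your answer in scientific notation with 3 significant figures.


Step 1: [H+] = 10^(-pH)
Step 2: [H+] = 10^(-6.39)
Step 3: [H+] = 4.07e-07 mol/L

4.07e-07


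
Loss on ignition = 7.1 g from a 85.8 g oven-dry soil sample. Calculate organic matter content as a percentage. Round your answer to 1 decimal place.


Step 1: OM% = 100 * LOI / sample mass
Step 2: OM = 100 * 7.1 / 85.8
Step 3: OM = 8.3%

8.3


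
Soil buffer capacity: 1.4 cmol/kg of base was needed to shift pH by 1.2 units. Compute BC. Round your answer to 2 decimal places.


Step 1: BC = change in base / change in pH
Step 2: BC = 1.4 / 1.2
Step 3: BC = 1.17 cmol/(kg*pH unit)

1.17


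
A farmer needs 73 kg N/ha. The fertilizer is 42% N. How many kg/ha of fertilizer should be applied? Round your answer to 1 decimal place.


Step 1: Fertilizer rate = target N / (N content / 100)
Step 2: Rate = 73 / (42 / 100)
Step 3: Rate = 73 / 0.42
Step 4: Rate = 173.8 kg/ha

173.8


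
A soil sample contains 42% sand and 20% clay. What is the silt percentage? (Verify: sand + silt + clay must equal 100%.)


Step 1: sand + silt + clay = 100%
Step 2: silt = 100 - sand - clay
Step 3: silt = 100 - 42 - 20
Step 4: silt = 38%

38


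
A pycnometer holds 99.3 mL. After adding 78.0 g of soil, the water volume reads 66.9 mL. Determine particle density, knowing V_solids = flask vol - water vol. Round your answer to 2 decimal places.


Step 1: Volume of solids = flask volume - water volume with soil
Step 2: V_solids = 99.3 - 66.9 = 32.4 mL
Step 3: Particle density = mass / V_solids = 78.0 / 32.4 = 2.41 g/cm^3

2.41


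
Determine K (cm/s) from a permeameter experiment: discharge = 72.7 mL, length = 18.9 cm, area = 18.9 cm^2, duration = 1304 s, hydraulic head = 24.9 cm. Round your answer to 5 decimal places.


Step 1: K = Q * L / (A * t * h)
Step 2: Numerator = 72.7 * 18.9 = 1374.03
Step 3: Denominator = 18.9 * 1304 * 24.9 = 613675.44
Step 4: K = 1374.03 / 613675.44 = 0.00224 cm/s

0.00224


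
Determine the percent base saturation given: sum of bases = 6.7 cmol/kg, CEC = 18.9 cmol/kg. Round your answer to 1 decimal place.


Step 1: BS = 100 * (sum of bases) / CEC
Step 2: BS = 100 * 6.7 / 18.9
Step 3: BS = 35.4%

35.4


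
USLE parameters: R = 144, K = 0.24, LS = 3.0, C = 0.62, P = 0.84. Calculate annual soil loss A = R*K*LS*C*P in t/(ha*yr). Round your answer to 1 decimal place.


Step 1: A = R * K * LS * C * P
Step 2: R * K = 144 * 0.24 = 34.56
Step 3: (R*K) * LS = 34.56 * 3.0 = 103.68
Step 4: * C * P = 103.68 * 0.62 * 0.84 = 54.0
Step 5: A = 54.0 t/(ha*yr)

54.0


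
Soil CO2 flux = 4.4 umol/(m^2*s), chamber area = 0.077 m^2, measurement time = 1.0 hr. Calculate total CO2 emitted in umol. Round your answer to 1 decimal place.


Step 1: Convert time to seconds: 1.0 hr * 3600 = 3600.0 s
Step 2: Total = flux * area * time_s
Step 3: Total = 4.4 * 0.077 * 3600.0
Step 4: Total = 1219.7 umol

1219.7


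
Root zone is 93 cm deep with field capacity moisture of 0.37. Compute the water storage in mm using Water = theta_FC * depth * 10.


Step 1: Water (mm) = theta_FC * depth (cm) * 10
Step 2: Water = 0.37 * 93 * 10
Step 3: Water = 344.1 mm

344.1


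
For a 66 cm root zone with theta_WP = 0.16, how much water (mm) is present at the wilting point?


Step 1: Water (mm) = theta_WP * depth * 10
Step 2: Water = 0.16 * 66 * 10
Step 3: Water = 105.6 mm

105.6


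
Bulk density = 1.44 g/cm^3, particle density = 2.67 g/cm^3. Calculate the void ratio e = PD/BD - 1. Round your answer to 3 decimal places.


Step 1: e = PD / BD - 1
Step 2: e = 2.67 / 1.44 - 1
Step 3: e = 1.85417 - 1
Step 4: e = 0.854

0.854


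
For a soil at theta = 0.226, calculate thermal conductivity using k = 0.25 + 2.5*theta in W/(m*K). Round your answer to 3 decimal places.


Step 1: k = 0.25 + 2.5 * theta
Step 2: k = 0.25 + 2.5 * 0.226
Step 3: k = 0.25 + 0.565
Step 4: k = 0.815 W/(m*K)

0.815


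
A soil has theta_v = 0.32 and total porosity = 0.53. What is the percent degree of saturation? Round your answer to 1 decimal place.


Step 1: S = 100 * theta_v / n
Step 2: S = 100 * 0.32 / 0.53
Step 3: S = 60.4%

60.4


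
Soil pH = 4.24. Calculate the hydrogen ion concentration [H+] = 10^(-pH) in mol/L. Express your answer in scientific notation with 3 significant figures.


Step 1: [H+] = 10^(-pH)
Step 2: [H+] = 10^(-4.24)
Step 3: [H+] = 5.75e-05 mol/L

5.75e-05


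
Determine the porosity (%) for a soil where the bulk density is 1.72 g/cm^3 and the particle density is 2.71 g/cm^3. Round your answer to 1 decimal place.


Step 1: Formula: n = 100 * (1 - BD / PD)
Step 2: n = 100 * (1 - 1.72 / 2.71)
Step 3: n = 100 * (1 - 0.63469)
Step 4: n = 36.5%

36.5


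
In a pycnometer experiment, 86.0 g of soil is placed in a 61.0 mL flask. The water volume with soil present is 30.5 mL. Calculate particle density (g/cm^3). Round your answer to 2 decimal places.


Step 1: Volume of solids = flask volume - water volume with soil
Step 2: V_solids = 61.0 - 30.5 = 30.5 mL
Step 3: Particle density = mass / V_solids = 86.0 / 30.5 = 2.82 g/cm^3

2.82


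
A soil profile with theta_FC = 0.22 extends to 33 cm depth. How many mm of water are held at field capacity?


Step 1: Water (mm) = theta_FC * depth (cm) * 10
Step 2: Water = 0.22 * 33 * 10
Step 3: Water = 72.6 mm

72.6


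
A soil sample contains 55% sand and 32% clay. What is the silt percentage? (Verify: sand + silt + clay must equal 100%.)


Step 1: sand + silt + clay = 100%
Step 2: silt = 100 - sand - clay
Step 3: silt = 100 - 55 - 32
Step 4: silt = 13%

13


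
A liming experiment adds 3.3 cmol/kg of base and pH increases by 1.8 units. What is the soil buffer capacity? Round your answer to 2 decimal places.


Step 1: BC = change in base / change in pH
Step 2: BC = 3.3 / 1.8
Step 3: BC = 1.83 cmol/(kg*pH unit)

1.83


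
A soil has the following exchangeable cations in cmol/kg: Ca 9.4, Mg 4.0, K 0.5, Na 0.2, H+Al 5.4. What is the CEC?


Step 1: CEC = Ca + Mg + K + Na + (H+Al)
Step 2: CEC = 9.4 + 4.0 + 0.5 + 0.2 + 5.4
Step 3: CEC = 19.5 cmol/kg

19.5


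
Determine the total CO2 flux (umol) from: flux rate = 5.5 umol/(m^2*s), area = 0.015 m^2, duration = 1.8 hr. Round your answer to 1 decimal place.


Step 1: Convert time to seconds: 1.8 hr * 3600 = 6480.0 s
Step 2: Total = flux * area * time_s
Step 3: Total = 5.5 * 0.015 * 6480.0
Step 4: Total = 534.6 umol

534.6


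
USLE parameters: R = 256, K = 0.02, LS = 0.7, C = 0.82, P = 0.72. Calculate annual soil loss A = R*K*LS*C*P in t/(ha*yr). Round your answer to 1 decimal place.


Step 1: A = R * K * LS * C * P
Step 2: R * K = 256 * 0.02 = 5.12
Step 3: (R*K) * LS = 5.12 * 0.7 = 3.584
Step 4: * C * P = 3.584 * 0.82 * 0.72 = 2.1
Step 5: A = 2.1 t/(ha*yr)

2.1


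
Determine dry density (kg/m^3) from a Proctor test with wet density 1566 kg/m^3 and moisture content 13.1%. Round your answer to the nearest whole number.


Step 1: Dry density = wet density / (1 + w/100)
Step 2: Dry density = 1566 / (1 + 13.1/100)
Step 3: Dry density = 1566 / 1.131
Step 4: Dry density = 1385 kg/m^3

1385


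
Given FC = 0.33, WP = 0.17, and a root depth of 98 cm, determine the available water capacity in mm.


Step 1: Available water = (FC - WP) * depth * 10
Step 2: AW = (0.33 - 0.17) * 98 * 10
Step 3: AW = 0.16 * 98 * 10
Step 4: AW = 156.8 mm

156.8


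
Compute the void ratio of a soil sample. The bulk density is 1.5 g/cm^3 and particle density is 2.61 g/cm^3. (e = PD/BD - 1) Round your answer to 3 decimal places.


Step 1: e = PD / BD - 1
Step 2: e = 2.61 / 1.5 - 1
Step 3: e = 1.74 - 1
Step 4: e = 0.74

0.74


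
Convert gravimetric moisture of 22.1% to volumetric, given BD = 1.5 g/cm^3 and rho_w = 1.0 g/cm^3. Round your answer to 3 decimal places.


Step 1: theta = (w / 100) * BD / rho_w
Step 2: theta = (22.1 / 100) * 1.5 / 1.0
Step 3: theta = 0.221 * 1.5
Step 4: theta = 0.332

0.332


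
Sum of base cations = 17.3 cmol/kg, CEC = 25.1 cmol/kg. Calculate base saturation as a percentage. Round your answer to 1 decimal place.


Step 1: BS = 100 * (sum of bases) / CEC
Step 2: BS = 100 * 17.3 / 25.1
Step 3: BS = 68.9%

68.9


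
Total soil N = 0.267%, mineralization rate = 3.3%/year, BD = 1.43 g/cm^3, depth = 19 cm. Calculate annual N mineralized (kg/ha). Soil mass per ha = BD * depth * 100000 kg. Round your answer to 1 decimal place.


Step 1: Soil mass per ha = BD * depth * 100000 = 1.43 * 19 * 100000 = 2717000 kg
Step 2: Total N pool = soil mass * N%/100 = 2717000 * 0.267/100 = 7254.39 kg/ha
Step 3: N mineralized = N pool * rate%/100 = 7254.39 * 3.3/100 = 239.4 kg/ha/yr

239.4


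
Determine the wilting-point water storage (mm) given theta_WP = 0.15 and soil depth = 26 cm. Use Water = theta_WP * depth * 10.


Step 1: Water (mm) = theta_WP * depth * 10
Step 2: Water = 0.15 * 26 * 10
Step 3: Water = 39.0 mm

39.0


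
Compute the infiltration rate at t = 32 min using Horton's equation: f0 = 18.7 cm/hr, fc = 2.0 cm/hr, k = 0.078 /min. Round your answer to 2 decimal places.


Step 1: f = fc + (f0 - fc) * exp(-k * t)
Step 2: exp(-0.078 * 32) = 0.082414
Step 3: f = 2.0 + (18.7 - 2.0) * 0.082414
Step 4: f = 2.0 + 16.7 * 0.082414
Step 5: f = 3.38 cm/hr

3.38
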